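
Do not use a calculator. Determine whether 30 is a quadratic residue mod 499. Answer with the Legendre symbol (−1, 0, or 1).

Pull out 2: since 499 ≡ 3 (mod 8), (2/499) = -1.
Reciprocity: 15 ≡ 3 and 499 ≡ 3 (mod 4), so (15/499) = −(499/15).
Reduce top mod 15: now compute (4/15).
Pull out 2^2: since 15 ≡ 7 (mod 8), (2/15) = +1, so (2/15)^2 = +1.
Reached (1/15) = 1. Collecting the sign flips along the way, the symbol is +1.

1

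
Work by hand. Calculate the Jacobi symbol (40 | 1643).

Pull out 2^3: since 1643 ≡ 3 (mod 8), (2/1643) = -1, so (2/1643)^3 = -1.
Reciprocity: 5 ≡ 1 and 1643 ≡ 3 (mod 4), so (5/1643) = +(1643/5).
Reduce top mod 5: now compute (3/5).
Reciprocity: 3 ≡ 3 and 5 ≡ 1 (mod 4), so (3/5) = +(5/3).
Reduce top mod 3: now compute (2/3).
Pull out 2: since 3 ≡ 3 (mod 8), (2/3) = -1.
Reached (1/3) = 1. Collecting the sign flips along the way, the symbol is +1.

1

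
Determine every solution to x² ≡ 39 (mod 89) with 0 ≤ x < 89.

22, 67

89 ≡ 1 (mod 4), so we find a root by search.
Trying successive values, 22² = 484 ≡ 39 (mod 89). The other root is 89 − 22 = 67.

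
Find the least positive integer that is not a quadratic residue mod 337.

(2/337) = +1, so 2 is a residue.
(3/337) = +1, so 3 is a residue.
(4/337) = +1, so 4 is a residue.
(5/337) = −1, so 5 is the smallest positive non-residue mod 337.

5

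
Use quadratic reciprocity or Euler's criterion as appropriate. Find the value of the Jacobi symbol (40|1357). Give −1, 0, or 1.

Pull out 2^3: since 1357 ≡ 5 (mod 8), (2/1357) = -1, so (2/1357)^3 = -1.
Reciprocity: 5 ≡ 1 and 1357 ≡ 1 (mod 4), so (5/1357) = +(1357/5).
Reduce top mod 5: now compute (2/5).
Pull out 2: since 5 ≡ 5 (mod 8), (2/5) = -1.
Reached (1/5) = 1. Collecting the sign flips along the way, the symbol is +1.

1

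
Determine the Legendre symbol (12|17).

Pull out 2^2: since 17 ≡ 1 (mod 8), (2/17) = +1, so (2/17)^2 = +1.
Reciprocity: 3 ≡ 3 and 17 ≡ 1 (mod 4), so (3/17) = +(17/3).
Reduce top mod 3: now compute (2/3).
Pull out 2: since 3 ≡ 3 (mod 8), (2/3) = -1.
Reached (1/3) = 1. Collecting the sign flips along the way, the symbol is -1.

-1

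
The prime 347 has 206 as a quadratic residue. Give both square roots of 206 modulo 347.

Since 347 ≡ 3 (mod 4), a square root of 206 is 206^((347+1)/4) = 206^87 mod 347.
Repeated squaring: 206^2≡102, 206^4≡341, 206^8≡36, 206^16≡255, 206^32≡136, 206^64≡105 (mod 347).
206^87 = 206^(64+16+4+2+1) ≡ 30 (mod 347).
Check: 30² = 900 ≡ 206 (mod 347). The two roots are 30 and 317.

30, 317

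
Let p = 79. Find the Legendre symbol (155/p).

First reduce: 155 ≡ 76 (mod 79).
Pull out 2^2: since 79 ≡ 7 (mod 8), (2/79) = +1, so (2/79)^2 = +1.
Reciprocity: 19 ≡ 3 and 79 ≡ 3 (mod 4), so (19/79) = −(79/19).
Reduce top mod 19: now compute (3/19).
Reciprocity: 3 ≡ 3 and 19 ≡ 3 (mod 4), so (3/19) = −(19/3).
Reduce top mod 3: now compute (1/3).
Reached (1/3) = 1. Collecting the sign flips along the way, the symbol is +1.

1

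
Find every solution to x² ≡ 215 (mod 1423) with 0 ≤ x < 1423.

Since 1423 ≡ 3 (mod 4), a square root of 215 is 215^((1423+1)/4) = 215^356 mod 1423.
Repeated squaring: 215^2≡689, 215^4≡862, 215^8≡238, 215^16≡1147, 215^32≡757, 215^64≡1003, 215^128≡1371, 215^256≡1281 (mod 1423).
215^356 = 215^(256+64+32+4) ≡ 233 (mod 1423).
Check: 233² = 54289 ≡ 215 (mod 1423). The two roots are 233 and 1190.

233, 1190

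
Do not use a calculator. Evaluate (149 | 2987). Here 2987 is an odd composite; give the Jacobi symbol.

1

Reciprocity: 149 ≡ 1 and 2987 ≡ 3 (mod 4), so (149/2987) = +(2987/149).
Reduce top mod 149: now compute (7/149).
Reciprocity: 7 ≡ 3 and 149 ≡ 1 (mod 4), so (7/149) = +(149/7).
Reduce top mod 7: now compute (2/7).
Pull out 2: since 7 ≡ 7 (mod 8), (2/7) = +1.
Reached (1/7) = 1. Collecting the sign flips along the way, the symbol is +1.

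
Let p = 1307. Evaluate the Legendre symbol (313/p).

-1

Reciprocity: 313 ≡ 1 and 1307 ≡ 3 (mod 4), so (313/1307) = +(1307/313).
Reduce top mod 313: now compute (55/313).
Reciprocity: 55 ≡ 3 and 313 ≡ 1 (mod 4), so (55/313) = +(313/55).
Reduce top mod 55: now compute (38/55).
Pull out 2: since 55 ≡ 7 (mod 8), (2/55) = +1.
Reciprocity: 19 ≡ 3 and 55 ≡ 3 (mod 4), so (19/55) = −(55/19).
Reduce top mod 19: now compute (17/19).
Reciprocity: 17 ≡ 1 and 19 ≡ 3 (mod 4), so (17/19) = +(19/17).
Reduce top mod 17: now compute (2/17).
Pull out 2: since 17 ≡ 1 (mod 8), (2/17) = +1.
Reached (1/17) = 1. Collecting the sign flips along the way, the symbol is -1.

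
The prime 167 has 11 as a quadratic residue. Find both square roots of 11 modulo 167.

41, 126

Since 167 ≡ 3 (mod 4), a square root of 11 is 11^((167+1)/4) = 11^42 mod 167.
Repeated squaring: 11^2≡121, 11^4≡112, 11^8≡19, 11^16≡27, 11^32≡61 (mod 167).
11^42 = 11^(32+8+2) ≡ 126 (mod 167).
Check: 126² = 15876 ≡ 11 (mod 167). The two roots are 41 and 126.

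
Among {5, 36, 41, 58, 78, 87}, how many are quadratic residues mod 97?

1

(5/97) = -1 → non-residue.
(36/97) = +1 → QR.
(41/97) = -1 → non-residue.
(58/97) = -1 → non-residue.
(78/97) = -1 → non-residue.
(87/97) = -1 → non-residue.
Total quadratic residues among the 6: 1.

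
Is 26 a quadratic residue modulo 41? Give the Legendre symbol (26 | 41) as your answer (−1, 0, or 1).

Euler's criterion: (26/41) ≡ 26^20 (mod 41).
26^2 ≡ 20 (mod 41)
26^4 ≡ 31 (mod 41)
26^8 ≡ 18 (mod 41)
26^16 ≡ 37 (mod 41)
26^20 = 26^(16+4) ≡ 40 (mod 41).
Result is 40 ≡ −1, so (26/41) = −1.

-1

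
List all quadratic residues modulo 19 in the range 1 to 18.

1,4,5,6,7,9,11,16,17

Square k = 1,…,9 (k and 19−k give the same square):
1²=1, 2²=4, 3²=9, 4²=16, 5²≡6, 6²≡17, 7²≡11, 8²≡7, 9²≡5 (mod 19).
So the quadratic residues mod 19 are {1, 4, 5, 6, 7, 9, 11, 16, 17}.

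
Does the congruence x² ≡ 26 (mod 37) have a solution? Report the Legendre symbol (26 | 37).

Euler's criterion: (26/37) ≡ 26^18 (mod 37).
26^2 ≡ 10 (mod 37)
26^4 ≡ 26 (mod 37)
26^8 ≡ 10 (mod 37)
26^16 ≡ 26 (mod 37)
26^18 = 26^(16+2) ≡ 1 (mod 37).
Result is 1, so (26/37) = 1.

1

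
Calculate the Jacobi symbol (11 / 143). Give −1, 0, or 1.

Reciprocity: 11 ≡ 3 and 143 ≡ 3 (mod 4), so (11/143) = −(143/11).
Reduce top mod 11: now compute (0/11).
Top reduces to 0: gcd > 1, so the symbol is 0.

0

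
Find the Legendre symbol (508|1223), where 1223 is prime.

1

Pull out 2^2: since 1223 ≡ 7 (mod 8), (2/1223) = +1, so (2/1223)^2 = +1.
Reciprocity: 127 ≡ 3 and 1223 ≡ 3 (mod 4), so (127/1223) = −(1223/127).
Reduce top mod 127: now compute (80/127).
Pull out 2^4: since 127 ≡ 7 (mod 8), (2/127) = +1, so (2/127)^4 = +1.
Reciprocity: 5 ≡ 1 and 127 ≡ 3 (mod 4), so (5/127) = +(127/5).
Reduce top mod 5: now compute (2/5).
Pull out 2: since 5 ≡ 5 (mod 8), (2/5) = -1.
Reached (1/5) = 1. Collecting the sign flips along the way, the symbol is +1.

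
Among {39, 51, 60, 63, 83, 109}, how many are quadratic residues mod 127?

(39/127) = -1 → non-residue.
(51/127) = -1 → non-residue.
(60/127) = +1 → QR.
(63/127) = -1 → non-residue.
(83/127) = -1 → non-residue.
(109/127) = -1 → non-residue.
Total quadratic residues among the 6: 1.

1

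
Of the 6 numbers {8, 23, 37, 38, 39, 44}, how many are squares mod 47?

(8/47) = +1 → QR.
(23/47) = -1 → non-residue.
(37/47) = +1 → QR.
(38/47) = -1 → non-residue.
(39/47) = -1 → non-residue.
(44/47) = -1 → non-residue.
Total quadratic residues among the 6: 2.

2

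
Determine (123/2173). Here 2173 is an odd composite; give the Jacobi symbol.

0

Reciprocity: 123 ≡ 3 and 2173 ≡ 1 (mod 4), so (123/2173) = +(2173/123).
Reduce top mod 123: now compute (82/123).
Pull out 2: since 123 ≡ 3 (mod 8), (2/123) = -1.
Reciprocity: 41 ≡ 1 and 123 ≡ 3 (mod 4), so (41/123) = +(123/41).
Reduce top mod 41: now compute (0/41).
Top reduces to 0: gcd > 1, so the symbol is 0.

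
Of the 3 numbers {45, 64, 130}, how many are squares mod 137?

(45/137) = -1 → non-residue.
(64/137) = +1 → QR.
(130/137) = +1 → QR.
Total quadratic residues among the 3: 2.

2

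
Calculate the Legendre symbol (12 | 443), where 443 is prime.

Pull out 2^2: since 443 ≡ 3 (mod 8), (2/443) = -1, so (2/443)^2 = +1.
Reciprocity: 3 ≡ 3 and 443 ≡ 3 (mod 4), so (3/443) = −(443/3).
Reduce top mod 3: now compute (2/3).
Pull out 2: since 3 ≡ 3 (mod 8), (2/3) = -1.
Reached (1/3) = 1. Collecting the sign flips along the way, the symbol is +1.

1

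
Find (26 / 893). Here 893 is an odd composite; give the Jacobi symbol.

-1

Pull out 2: since 893 ≡ 5 (mod 8), (2/893) = -1.
Reciprocity: 13 ≡ 1 and 893 ≡ 1 (mod 4), so (13/893) = +(893/13).
Reduce top mod 13: now compute (9/13).
Reciprocity: 9 ≡ 1 and 13 ≡ 1 (mod 4), so (9/13) = +(13/9).
Reduce top mod 9: now compute (4/9).
Pull out 2^2: since 9 ≡ 1 (mod 8), (2/9) = +1, so (2/9)^2 = +1.
Reached (1/9) = 1. Collecting the sign flips along the way, the symbol is -1.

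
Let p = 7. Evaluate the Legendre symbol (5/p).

-1

Euler's criterion: (5/7) ≡ 5^3 (mod 7).
5^2 ≡ 4 (mod 7)
5^3 = 5^(2+1) ≡ 6 (mod 7).
Result is 6 ≡ −1, so (5/7) = −1.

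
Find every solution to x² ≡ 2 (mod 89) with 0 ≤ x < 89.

25, 64

89 ≡ 1 (mod 4), so we find a root by search.
Trying successive values, 25² = 625 ≡ 2 (mod 89). The other root is 89 − 25 = 64.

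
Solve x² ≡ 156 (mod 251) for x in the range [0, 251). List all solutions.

77, 174

Since 251 ≡ 3 (mod 4), a square root of 156 is 156^((251+1)/4) = 156^63 mod 251.
Repeated squaring: 156^2≡240, 156^4≡121, 156^8≡83, 156^16≡112, 156^32≡245 (mod 251).
156^63 = 156^(32+16+8+4+2+1) ≡ 174 (mod 251).
Check: 174² = 30276 ≡ 156 (mod 251). The two roots are 77 and 174.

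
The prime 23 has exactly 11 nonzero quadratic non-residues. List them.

Square k = 1,…,11 (k and 23−k give the same square):
1²=1, 2²=4, 3²=9, 4²=16, 5²≡2, 6²≡13, 7²≡3, 8²≡18, 9²≡12, 10²≡8, 11²≡6 (mod 23).
The residues are {1, 2, 3, 4, 6, 8, 9, 12, 13, 16, 18}; the non-residues are the remaining 11 nonzero classes.

5, 7, 10, 11, 14, 15, 17, 19, 20, 21, 22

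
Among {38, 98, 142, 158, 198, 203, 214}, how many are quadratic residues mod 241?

(38/241) = -1 → non-residue.
(98/241) = +1 → QR.
(142/241) = -1 → non-residue.
(158/241) = +1 → QR.
(198/241) = -1 → non-residue.
(203/241) = -1 → non-residue.
(214/241) = +1 → QR.
Total quadratic residues among the 7: 3.

3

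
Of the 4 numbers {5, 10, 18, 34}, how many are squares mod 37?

(5/37) = -1 → non-residue.
(10/37) = +1 → QR.
(18/37) = -1 → non-residue.
(34/37) = +1 → QR.
Total quadratic residues among the 4: 2.

2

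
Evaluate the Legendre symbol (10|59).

-1

Pull out 2: since 59 ≡ 3 (mod 8), (2/59) = -1.
Reciprocity: 5 ≡ 1 and 59 ≡ 3 (mod 4), so (5/59) = +(59/5).
Reduce top mod 5: now compute (4/5).
Pull out 2^2: since 5 ≡ 5 (mod 8), (2/5) = -1, so (2/5)^2 = +1.
Reached (1/5) = 1. Collecting the sign flips along the way, the symbol is -1.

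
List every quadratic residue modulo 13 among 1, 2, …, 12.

Square k = 1,…,6 (k and 13−k give the same square):
1²=1, 2²=4, 3²=9, 4²≡3, 5²≡12, 6²≡10 (mod 13).
So the quadratic residues mod 13 are {1, 3, 4, 9, 10, 12}.

1, 3, 4, 9, 10, 12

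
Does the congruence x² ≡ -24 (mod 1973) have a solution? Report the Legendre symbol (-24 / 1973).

First reduce: -24 ≡ 1949 (mod 1973).
Reciprocity: 1949 ≡ 1 and 1973 ≡ 1 (mod 4), so (1949/1973) = +(1973/1949).
Reduce top mod 1949: now compute (24/1949).
Pull out 2^3: since 1949 ≡ 5 (mod 8), (2/1949) = -1, so (2/1949)^3 = -1.
Reciprocity: 3 ≡ 3 and 1949 ≡ 1 (mod 4), so (3/1949) = +(1949/3).
Reduce top mod 3: now compute (2/3).
Pull out 2: since 3 ≡ 3 (mod 8), (2/3) = -1.
Reached (1/3) = 1. Collecting the sign flips along the way, the symbol is +1.

1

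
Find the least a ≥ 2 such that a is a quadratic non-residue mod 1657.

5

(2/1657) = +1, so 2 is a residue.
(3/1657) = +1, so 3 is a residue.
(4/1657) = +1, so 4 is a residue.
(5/1657) = −1, so 5 is the smallest positive non-residue mod 1657.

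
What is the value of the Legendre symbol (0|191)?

0

Top reduces to 0: gcd > 1, so the symbol is 0.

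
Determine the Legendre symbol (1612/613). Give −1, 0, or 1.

First reduce: 1612 ≡ 386 (mod 613).
Pull out 2: since 613 ≡ 5 (mod 8), (2/613) = -1.
Reciprocity: 193 ≡ 1 and 613 ≡ 1 (mod 4), so (193/613) = +(613/193).
Reduce top mod 193: now compute (34/193).
Pull out 2: since 193 ≡ 1 (mod 8), (2/193) = +1.
Reciprocity: 17 ≡ 1 and 193 ≡ 1 (mod 4), so (17/193) = +(193/17).
Reduce top mod 17: now compute (6/17).
Pull out 2: since 17 ≡ 1 (mod 8), (2/17) = +1.
Reciprocity: 3 ≡ 3 and 17 ≡ 1 (mod 4), so (3/17) = +(17/3).
Reduce top mod 3: now compute (2/3).
Pull out 2: since 3 ≡ 3 (mod 8), (2/3) = -1.
Reached (1/3) = 1. Collecting the sign flips along the way, the symbol is +1.

1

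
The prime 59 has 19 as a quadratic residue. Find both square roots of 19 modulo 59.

14, 45

Since 59 ≡ 3 (mod 4), a square root of 19 is 19^((59+1)/4) = 19^15 mod 59.
Repeated squaring: 19^2≡7, 19^4≡49, 19^8≡41 (mod 59).
19^15 = 19^(8+4+2+1) ≡ 45 (mod 59).
Check: 45² = 2025 ≡ 19 (mod 59). The two roots are 14 and 45.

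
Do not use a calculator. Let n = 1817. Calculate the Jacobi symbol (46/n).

0

Pull out 2: since 1817 ≡ 1 (mod 8), (2/1817) = +1.
Reciprocity: 23 ≡ 3 and 1817 ≡ 1 (mod 4), so (23/1817) = +(1817/23).
Reduce top mod 23: now compute (0/23).
Top reduces to 0: gcd > 1, so the symbol is 0.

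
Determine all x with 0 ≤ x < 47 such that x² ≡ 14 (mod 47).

22, 25

Since 47 ≡ 3 (mod 4), a square root of 14 is 14^((47+1)/4) = 14^12 mod 47.
Repeated squaring: 14^2≡8, 14^4≡17, 14^8≡7 (mod 47).
14^12 = 14^(8+4) ≡ 25 (mod 47).
Check: 25² = 625 ≡ 14 (mod 47). The two roots are 22 and 25.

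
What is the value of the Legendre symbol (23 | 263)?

Reciprocity: 23 ≡ 3 and 263 ≡ 3 (mod 4), so (23/263) = −(263/23).
Reduce top mod 23: now compute (10/23).
Pull out 2: since 23 ≡ 7 (mod 8), (2/23) = +1.
Reciprocity: 5 ≡ 1 and 23 ≡ 3 (mod 4), so (5/23) = +(23/5).
Reduce top mod 5: now compute (3/5).
Reciprocity: 3 ≡ 3 and 5 ≡ 1 (mod 4), so (3/5) = +(5/3).
Reduce top mod 3: now compute (2/3).
Pull out 2: since 3 ≡ 3 (mod 8), (2/3) = -1.
Reached (1/3) = 1. Collecting the sign flips along the way, the symbol is +1.

1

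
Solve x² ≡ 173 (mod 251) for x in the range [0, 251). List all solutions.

Since 251 ≡ 3 (mod 4), a square root of 173 is 173^((251+1)/4) = 173^63 mod 251.
Repeated squaring: 173^2≡60, 173^4≡86, 173^8≡117, 173^16≡135, 173^32≡153 (mod 251).
173^63 = 173^(32+16+8+4+2+1) ≡ 115 (mod 251).
Check: 115² = 13225 ≡ 173 (mod 251). The two roots are 115 and 136.

115, 136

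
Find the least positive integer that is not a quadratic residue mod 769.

7

(2/769) = +1, so 2 is a residue.
(3/769) = +1, so 3 is a residue.
(4/769) = +1, so 4 is a residue.
(5/769) = +1, so 5 is a residue.
(6/769) = +1, so 6 is a residue.
(7/769) = −1, so 7 is the smallest positive non-residue mod 769.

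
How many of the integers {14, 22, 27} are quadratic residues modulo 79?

(14/79) = -1 → non-residue.
(22/79) = +1 → QR.
(27/79) = -1 → non-residue.
Total quadratic residues among the 3: 1.

1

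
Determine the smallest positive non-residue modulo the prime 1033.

(2/1033) = +1, so 2 is a residue.
(3/1033) = +1, so 3 is a residue.
(4/1033) = +1, so 4 is a residue.
(5/1033) = −1, so 5 is the smallest positive non-residue mod 1033.

5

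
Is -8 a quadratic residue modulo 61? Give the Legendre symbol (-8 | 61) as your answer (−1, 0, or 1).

-1

First reduce: -8 ≡ 53 (mod 61).
Reciprocity: 53 ≡ 1 and 61 ≡ 1 (mod 4), so (53/61) = +(61/53).
Reduce top mod 53: now compute (8/53).
Pull out 2^3: since 53 ≡ 5 (mod 8), (2/53) = -1, so (2/53)^3 = -1.
Reached (1/53) = 1. Collecting the sign flips along the way, the symbol is -1.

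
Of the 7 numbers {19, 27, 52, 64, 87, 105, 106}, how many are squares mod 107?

(19/107) = +1 → QR.
(27/107) = +1 → QR.
(52/107) = +1 → QR.
(64/107) = +1 → QR.
(87/107) = +1 → QR.
(105/107) = +1 → QR.
(106/107) = -1 → non-residue.
Total quadratic residues among the 7: 6.

6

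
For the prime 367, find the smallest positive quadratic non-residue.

3

(2/367) = +1, so 2 is a residue.
(3/367) = −1, so 3 is the smallest positive non-residue mod 367.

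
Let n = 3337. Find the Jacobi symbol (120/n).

Pull out 2^3: since 3337 ≡ 1 (mod 8), (2/3337) = +1, so (2/3337)^3 = +1.
Reciprocity: 15 ≡ 3 and 3337 ≡ 1 (mod 4), so (15/3337) = +(3337/15).
Reduce top mod 15: now compute (7/15).
Reciprocity: 7 ≡ 3 and 15 ≡ 3 (mod 4), so (7/15) = −(15/7).
Reduce top mod 7: now compute (1/7).
Reached (1/7) = 1. Collecting the sign flips along the way, the symbol is -1.

-1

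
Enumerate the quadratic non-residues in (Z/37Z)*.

Square k = 1,…,18 (k and 37−k give the same square):
1²=1, 2²=4, 3²=9, 4²=16, 5²=25, 6²=36, 7²≡12, 8²≡27, 9²≡7, 10²≡26, 11²≡10, 12²≡33, 13²≡21, 14²≡11, 15²≡3, 16²≡34, 17²≡30, 18²≡28 (mod 37).
The residues are {1, 3, 4, 7, 9, 10, 11, 12, 16, 21, 25, 26, 27, 28, 30, 33, 34, 36}; the non-residues are the remaining 18 nonzero classes.

2, 5, 6, 8, 13, 14, 15, 17, 18, 19, 20, 22, 23, 24, 29, 31, 32, 35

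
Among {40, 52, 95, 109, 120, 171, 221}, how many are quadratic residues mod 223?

3

(40/223) = -1 → non-residue.
(52/223) = -1 → non-residue.
(95/223) = -1 → non-residue.
(109/223) = +1 → QR.
(120/223) = +1 → QR.
(171/223) = +1 → QR.
(221/223) = -1 → non-residue.
Total quadratic residues among the 7: 3.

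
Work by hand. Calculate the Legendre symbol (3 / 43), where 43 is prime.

Euler's criterion: (3/43) ≡ 3^21 (mod 43).
3^2 ≡ 9 (mod 43)
3^4 ≡ 38 (mod 43)
3^8 ≡ 25 (mod 43)
3^16 ≡ 23 (mod 43)
3^21 = 3^(16+4+1) ≡ 42 (mod 43).
Result is 42 ≡ −1, so (3/43) = −1.

-1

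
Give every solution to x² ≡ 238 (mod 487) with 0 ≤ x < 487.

84, 403

Since 487 ≡ 3 (mod 4), a square root of 238 is 238^((487+1)/4) = 238^122 mod 487.
Repeated squaring: 238^2≡152, 238^4≡215, 238^8≡447, 238^16≡139, 238^32≡328, 238^64≡444 (mod 487).
238^122 = 238^(64+32+16+8+2) ≡ 84 (mod 487).
Check: 84² = 7056 ≡ 238 (mod 487). The two roots are 84 and 403.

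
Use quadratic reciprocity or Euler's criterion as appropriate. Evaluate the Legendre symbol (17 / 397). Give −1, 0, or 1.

Reciprocity: 17 ≡ 1 and 397 ≡ 1 (mod 4), so (17/397) = +(397/17).
Reduce top mod 17: now compute (6/17).
Pull out 2: since 17 ≡ 1 (mod 8), (2/17) = +1.
Reciprocity: 3 ≡ 3 and 17 ≡ 1 (mod 4), so (3/17) = +(17/3).
Reduce top mod 3: now compute (2/3).
Pull out 2: since 3 ≡ 3 (mod 8), (2/3) = -1.
Reached (1/3) = 1. Collecting the sign flips along the way, the symbol is -1.

-1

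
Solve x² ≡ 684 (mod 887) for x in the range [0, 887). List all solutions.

Since 887 ≡ 3 (mod 4), a square root of 684 is 684^((887+1)/4) = 684^222 mod 887.
Repeated squaring: 684^2≡407, 684^4≡667, 684^8≡502, 684^16≡96, 684^32≡346, 684^64≡858, 684^128≡841 (mod 887).
684^222 = 684^(128+64+16+8+4+2) ≡ 465 (mod 887).
Check: 465² = 216225 ≡ 684 (mod 887). The two roots are 422 and 465.

422, 465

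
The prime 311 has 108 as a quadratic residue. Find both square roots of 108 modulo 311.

150, 161

Since 311 ≡ 3 (mod 4), a square root of 108 is 108^((311+1)/4) = 108^78 mod 311.
Repeated squaring: 108^2≡157, 108^4≡80, 108^8≡180, 108^16≡56, 108^32≡26, 108^64≡54 (mod 311).
108^78 = 108^(64+8+4+2) ≡ 150 (mod 311).
Check: 150² = 22500 ≡ 108 (mod 311). The two roots are 150 and 161.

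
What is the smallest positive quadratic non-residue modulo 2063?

5

(2/2063) = +1, so 2 is a residue.
(3/2063) = +1, so 3 is a residue.
(4/2063) = +1, so 4 is a residue.
(5/2063) = −1, so 5 is the smallest positive non-residue mod 2063.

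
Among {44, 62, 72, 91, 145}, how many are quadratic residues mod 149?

(44/149) = -1 → non-residue.
(62/149) = -1 → non-residue.
(72/149) = -1 → non-residue.
(91/149) = -1 → non-residue.
(145/149) = +1 → QR.
Total quadratic residues among the 5: 1.

1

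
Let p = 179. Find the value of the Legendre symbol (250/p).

First reduce: 250 ≡ 71 (mod 179).
Reciprocity: 71 ≡ 3 and 179 ≡ 3 (mod 4), so (71/179) = −(179/71).
Reduce top mod 71: now compute (37/71).
Reciprocity: 37 ≡ 1 and 71 ≡ 3 (mod 4), so (37/71) = +(71/37).
Reduce top mod 37: now compute (34/37).
Pull out 2: since 37 ≡ 5 (mod 8), (2/37) = -1.
Reciprocity: 17 ≡ 1 and 37 ≡ 1 (mod 4), so (17/37) = +(37/17).
Reduce top mod 17: now compute (3/17).
Reciprocity: 3 ≡ 3 and 17 ≡ 1 (mod 4), so (3/17) = +(17/3).
Reduce top mod 3: now compute (2/3).
Pull out 2: since 3 ≡ 3 (mod 8), (2/3) = -1.
Reached (1/3) = 1. Collecting the sign flips along the way, the symbol is -1.

-1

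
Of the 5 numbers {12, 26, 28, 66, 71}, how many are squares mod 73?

(12/73) = +1 → QR.
(26/73) = -1 → non-residue.
(28/73) = -1 → non-residue.
(66/73) = -1 → non-residue.
(71/73) = +1 → QR.
Total quadratic residues among the 5: 2.

2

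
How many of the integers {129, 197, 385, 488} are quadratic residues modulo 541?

2

(129/541) = +1 → QR.
(197/541) = -1 → non-residue.
(385/541) = -1 → non-residue.
(488/541) = +1 → QR.
Total quadratic residues among the 4: 2.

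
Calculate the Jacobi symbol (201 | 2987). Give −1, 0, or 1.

Reciprocity: 201 ≡ 1 and 2987 ≡ 3 (mod 4), so (201/2987) = +(2987/201).
Reduce top mod 201: now compute (173/201).
Reciprocity: 173 ≡ 1 and 201 ≡ 1 (mod 4), so (173/201) = +(201/173).
Reduce top mod 173: now compute (28/173).
Pull out 2^2: since 173 ≡ 5 (mod 8), (2/173) = -1, so (2/173)^2 = +1.
Reciprocity: 7 ≡ 3 and 173 ≡ 1 (mod 4), so (7/173) = +(173/7).
Reduce top mod 7: now compute (5/7).
Reciprocity: 5 ≡ 1 and 7 ≡ 3 (mod 4), so (5/7) = +(7/5).
Reduce top mod 5: now compute (2/5).
Pull out 2: since 5 ≡ 5 (mod 8), (2/5) = -1.
Reached (1/5) = 1. Collecting the sign flips along the way, the symbol is -1.

-1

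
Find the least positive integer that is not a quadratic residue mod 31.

3

(2/31) = +1, so 2 is a residue.
(3/31) = −1, so 3 is the smallest positive non-residue mod 31.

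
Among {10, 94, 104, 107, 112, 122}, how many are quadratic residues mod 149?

(10/149) = -1 → non-residue.
(94/149) = -1 → non-residue.
(104/149) = +1 → QR.
(107/149) = +1 → QR.
(112/149) = +1 → QR.
(122/149) = -1 → non-residue.
Total quadratic residues among the 6: 3.

3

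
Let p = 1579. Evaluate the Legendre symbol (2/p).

-1

Pull out 2: since 1579 ≡ 3 (mod 8), (2/1579) = -1.
Reached (1/1579) = 1. Collecting the sign flips along the way, the symbol is -1.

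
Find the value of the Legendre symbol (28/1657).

Pull out 2^2: since 1657 ≡ 1 (mod 8), (2/1657) = +1, so (2/1657)^2 = +1.
Reciprocity: 7 ≡ 3 and 1657 ≡ 1 (mod 4), so (7/1657) = +(1657/7).
Reduce top mod 7: now compute (5/7).
Reciprocity: 5 ≡ 1 and 7 ≡ 3 (mod 4), so (5/7) = +(7/5).
Reduce top mod 5: now compute (2/5).
Pull out 2: since 5 ≡ 5 (mod 8), (2/5) = -1.
Reached (1/5) = 1. Collecting the sign flips along the way, the symbol is -1.

-1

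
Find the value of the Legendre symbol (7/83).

1

Euler's criterion: (7/83) ≡ 7^41 (mod 83).
7^2 ≡ 49 (mod 83)
7^4 ≡ 77 (mod 83)
7^8 ≡ 36 (mod 83)
7^16 ≡ 51 (mod 83)
7^32 ≡ 28 (mod 83)
7^41 = 7^(32+8+1) ≡ 1 (mod 83).
Result is 1, so (7/83) = 1.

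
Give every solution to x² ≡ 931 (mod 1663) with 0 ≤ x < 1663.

Since 1663 ≡ 3 (mod 4), a square root of 931 is 931^((1663+1)/4) = 931^416 mod 1663.
Repeated squaring: 931^2≡338, 931^4≡1160, 931^8≡233, 931^16≡1073, 931^32≡533, 931^64≡1379, 931^128≡832, 931^256≡416 (mod 1663).
931^416 = 931^(256+128+32) ≡ 1106 (mod 1663).
Check: 1106² = 1223236 ≡ 931 (mod 1663). The two roots are 557 and 1106.

557, 1106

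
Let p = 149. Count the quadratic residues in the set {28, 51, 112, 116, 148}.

4

(28/149) = +1 → QR.
(51/149) = -1 → non-residue.
(112/149) = +1 → QR.
(116/149) = +1 → QR.
(148/149) = +1 → QR.
Total quadratic residues among the 5: 4.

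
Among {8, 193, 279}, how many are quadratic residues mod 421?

1

(8/421) = -1 → non-residue.
(193/421) = -1 → non-residue.
(279/421) = +1 → QR.
Total quadratic residues among the 3: 1.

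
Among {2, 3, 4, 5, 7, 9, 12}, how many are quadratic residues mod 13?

(2/13) = -1 → non-residue.
(3/13) = +1 → QR.
(4/13) = +1 → QR.
(5/13) = -1 → non-residue.
(7/13) = -1 → non-residue.
(9/13) = +1 → QR.
(12/13) = +1 → QR.
Total quadratic residues among the 7: 4.

4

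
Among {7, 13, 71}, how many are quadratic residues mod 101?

2

(7/101) = -1 → non-residue.
(13/101) = +1 → QR.
(71/101) = +1 → QR.
Total quadratic residues among the 3: 2.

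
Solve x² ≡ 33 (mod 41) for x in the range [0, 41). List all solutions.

19, 22

41 ≡ 1 (mod 4), so we find a root by search.
Trying successive values, 19² = 361 ≡ 33 (mod 41). The other root is 41 − 19 = 22.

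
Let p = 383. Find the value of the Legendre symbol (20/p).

Euler's criterion: (20/383) ≡ 20^191 (mod 383).
20^2 ≡ 17 (mod 383)
20^4 ≡ 289 (mod 383)
20^8 ≡ 27 (mod 383)
20^16 ≡ 346 (mod 383)
20^32 ≡ 220 (mod 383)
20^64 ≡ 142 (mod 383)
20^128 ≡ 248 (mod 383)
20^191 = 20^(128+32+16+8+4+2+1) ≡ 382 (mod 383).
Result is 382 ≡ −1, so (20/383) = −1.

-1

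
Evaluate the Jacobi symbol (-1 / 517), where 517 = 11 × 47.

1

First reduce: -1 ≡ 516 (mod 517).
Pull out 2^2: since 517 ≡ 5 (mod 8), (2/517) = -1, so (2/517)^2 = +1.
Reciprocity: 129 ≡ 1 and 517 ≡ 1 (mod 4), so (129/517) = +(517/129).
Reduce top mod 129: now compute (1/129).
Reached (1/129) = 1. Collecting the sign flips along the way, the symbol is +1.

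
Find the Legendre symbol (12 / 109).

Pull out 2^2: since 109 ≡ 5 (mod 8), (2/109) = -1, so (2/109)^2 = +1.
Reciprocity: 3 ≡ 3 and 109 ≡ 1 (mod 4), so (3/109) = +(109/3).
Reduce top mod 3: now compute (1/3).
Reached (1/3) = 1. Collecting the sign flips along the way, the symbol is +1.

1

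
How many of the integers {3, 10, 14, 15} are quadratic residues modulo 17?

1

(3/17) = -1 → non-residue.
(10/17) = -1 → non-residue.
(14/17) = -1 → non-residue.
(15/17) = +1 → QR.
Total quadratic residues among the 4: 1.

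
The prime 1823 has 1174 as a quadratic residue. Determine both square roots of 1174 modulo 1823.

Since 1823 ≡ 3 (mod 4), a square root of 1174 is 1174^((1823+1)/4) = 1174^456 mod 1823.
Repeated squaring: 1174^2≡88, 1174^4≡452, 1174^8≡128, 1174^16≡1800, 1174^32≡529, 1174^64≡922, 1174^128≡566, 1174^256≡1331 (mod 1823).
1174^456 = 1174^(256+128+64+8) ≡ 1001 (mod 1823).
Check: 1001² = 1002001 ≡ 1174 (mod 1823). The two roots are 822 and 1001.

822, 1001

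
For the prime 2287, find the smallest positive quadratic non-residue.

3

(2/2287) = +1, so 2 is a residue.
(3/2287) = −1, so 3 is the smallest positive non-residue mod 2287.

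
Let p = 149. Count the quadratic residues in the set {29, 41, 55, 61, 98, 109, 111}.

2

(29/149) = +1 → QR.
(41/149) = -1 → non-residue.
(55/149) = -1 → non-residue.
(61/149) = +1 → QR.
(98/149) = -1 → non-residue.
(109/149) = -1 → non-residue.
(111/149) = -1 → non-residue.
Total quadratic residues among the 7: 2.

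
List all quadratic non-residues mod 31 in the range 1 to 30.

3 6 11 12 13 15 17 21 22 23 24 26 27 29 30

Square k = 1,…,15 (k and 31−k give the same square):
1²=1, 2²=4, 3²=9, 4²=16, 5²=25, 6²≡5, 7²≡18, 8²≡2, 9²≡19, 10²≡7, 11²≡28, 12²≡20, 13²≡14, 14²≡10, 15²≡8 (mod 31).
The residues are {1, 2, 4, 5, 7, 8, 9, 10, 14, 16, 18, 19, 20, 25, 28}; the non-residues are the remaining 15 nonzero classes.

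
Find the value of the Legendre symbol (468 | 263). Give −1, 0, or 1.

1

First reduce: 468 ≡ 205 (mod 263).
Reciprocity: 205 ≡ 1 and 263 ≡ 3 (mod 4), so (205/263) = +(263/205).
Reduce top mod 205: now compute (58/205).
Pull out 2: since 205 ≡ 5 (mod 8), (2/205) = -1.
Reciprocity: 29 ≡ 1 and 205 ≡ 1 (mod 4), so (29/205) = +(205/29).
Reduce top mod 29: now compute (2/29).
Pull out 2: since 29 ≡ 5 (mod 8), (2/29) = -1.
Reached (1/29) = 1. Collecting the sign flips along the way, the symbol is +1.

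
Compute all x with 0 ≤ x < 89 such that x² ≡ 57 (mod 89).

18, 71

89 ≡ 1 (mod 4), so we find a root by search.
Trying successive values, 18² = 324 ≡ 57 (mod 89). The other root is 89 − 18 = 71.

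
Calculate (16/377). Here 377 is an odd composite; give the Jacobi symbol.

Pull out 2^4: since 377 ≡ 1 (mod 8), (2/377) = +1, so (2/377)^4 = +1.
Reached (1/377) = 1. Collecting the sign flips along the way, the symbol is +1.

1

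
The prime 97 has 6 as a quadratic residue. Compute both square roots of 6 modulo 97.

97 ≡ 1 (mod 4), so we find a root by search.
Trying successive values, 43² = 1849 ≡ 6 (mod 97). The other root is 97 − 43 = 54.

43, 54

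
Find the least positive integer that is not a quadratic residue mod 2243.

(2/2243) = −1, so 2 is the smallest positive non-residue mod 2243.

2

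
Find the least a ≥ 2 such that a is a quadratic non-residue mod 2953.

(2/2953) = +1, so 2 is a residue.
(3/2953) = +1, so 3 is a residue.
(4/2953) = +1, so 4 is a residue.
(5/2953) = −1, so 5 is the smallest positive non-residue mod 2953.

5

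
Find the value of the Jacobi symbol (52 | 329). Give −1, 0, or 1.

1

Pull out 2^2: since 329 ≡ 1 (mod 8), (2/329) = +1, so (2/329)^2 = +1.
Reciprocity: 13 ≡ 1 and 329 ≡ 1 (mod 4), so (13/329) = +(329/13).
Reduce top mod 13: now compute (4/13).
Pull out 2^2: since 13 ≡ 5 (mod 8), (2/13) = -1, so (2/13)^2 = +1.
Reached (1/13) = 1. Collecting the sign flips along the way, the symbol is +1.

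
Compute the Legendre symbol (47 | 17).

1

First reduce: 47 ≡ 13 (mod 17).
Reciprocity: 13 ≡ 1 and 17 ≡ 1 (mod 4), so (13/17) = +(17/13).
Reduce top mod 13: now compute (4/13).
Pull out 2^2: since 13 ≡ 5 (mod 8), (2/13) = -1, so (2/13)^2 = +1.
Reached (1/13) = 1. Collecting the sign flips along the way, the symbol is +1.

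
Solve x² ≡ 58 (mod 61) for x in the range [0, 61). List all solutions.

27, 34

61 ≡ 1 (mod 4), so we find a root by search.
Trying successive values, 27² = 729 ≡ 58 (mod 61). The other root is 61 − 27 = 34.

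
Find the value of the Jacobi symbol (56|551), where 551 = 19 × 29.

Pull out 2^3: since 551 ≡ 7 (mod 8), (2/551) = +1, so (2/551)^3 = +1.
Reciprocity: 7 ≡ 3 and 551 ≡ 3 (mod 4), so (7/551) = −(551/7).
Reduce top mod 7: now compute (5/7).
Reciprocity: 5 ≡ 1 and 7 ≡ 3 (mod 4), so (5/7) = +(7/5).
Reduce top mod 5: now compute (2/5).
Pull out 2: since 5 ≡ 5 (mod 8), (2/5) = -1.
Reached (1/5) = 1. Collecting the sign flips along the way, the symbol is +1.

1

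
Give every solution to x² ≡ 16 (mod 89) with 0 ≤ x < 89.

89 ≡ 1 (mod 4), so we find a root by search.
Trying successive values, 4² = 16 ≡ 16 (mod 89). The other root is 89 − 4 = 85.

4, 85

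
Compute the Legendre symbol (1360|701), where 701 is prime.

First reduce: 1360 ≡ 659 (mod 701).
Reciprocity: 659 ≡ 3 and 701 ≡ 1 (mod 4), so (659/701) = +(701/659).
Reduce top mod 659: now compute (42/659).
Pull out 2: since 659 ≡ 3 (mod 8), (2/659) = -1.
Reciprocity: 21 ≡ 1 and 659 ≡ 3 (mod 4), so (21/659) = +(659/21).
Reduce top mod 21: now compute (8/21).
Pull out 2^3: since 21 ≡ 5 (mod 8), (2/21) = -1, so (2/21)^3 = -1.
Reached (1/21) = 1. Collecting the sign flips along the way, the symbol is +1.

1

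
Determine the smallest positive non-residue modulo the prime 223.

3

(2/223) = +1, so 2 is a residue.
(3/223) = −1, so 3 is the smallest positive non-residue mod 223.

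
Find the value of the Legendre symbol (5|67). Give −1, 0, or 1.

-1

Euler's criterion: (5/67) ≡ 5^33 (mod 67).
5^2 ≡ 25 (mod 67)
5^4 ≡ 22 (mod 67)
5^8 ≡ 15 (mod 67)
5^16 ≡ 24 (mod 67)
5^32 ≡ 40 (mod 67)
5^33 = 5^(32+1) ≡ 66 (mod 67).
Result is 66 ≡ −1, so (5/67) = −1.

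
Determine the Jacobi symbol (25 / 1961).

Reciprocity: 25 ≡ 1 and 1961 ≡ 1 (mod 4), so (25/1961) = +(1961/25).
Reduce top mod 25: now compute (11/25).
Reciprocity: 11 ≡ 3 and 25 ≡ 1 (mod 4), so (11/25) = +(25/11).
Reduce top mod 11: now compute (3/11).
Reciprocity: 3 ≡ 3 and 11 ≡ 3 (mod 4), so (3/11) = −(11/3).
Reduce top mod 3: now compute (2/3).
Pull out 2: since 3 ≡ 3 (mod 8), (2/3) = -1.
Reached (1/3) = 1. Collecting the sign flips along the way, the symbol is +1.

1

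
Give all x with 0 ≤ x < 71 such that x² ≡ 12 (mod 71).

Since 71 ≡ 3 (mod 4), a square root of 12 is 12^((71+1)/4) = 12^18 mod 71.
Repeated squaring: 12^2≡2, 12^4≡4, 12^8≡16, 12^16≡43 (mod 71).
12^18 = 12^(16+2) ≡ 15 (mod 71).
Check: 15² = 225 ≡ 12 (mod 71). The two roots are 15 and 56.

15, 56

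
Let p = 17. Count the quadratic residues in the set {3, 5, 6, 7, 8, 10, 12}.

1

(3/17) = -1 → non-residue.
(5/17) = -1 → non-residue.
(6/17) = -1 → non-residue.
(7/17) = -1 → non-residue.
(8/17) = +1 → QR.
(10/17) = -1 → non-residue.
(12/17) = -1 → non-residue.
Total quadratic residues among the 7: 1.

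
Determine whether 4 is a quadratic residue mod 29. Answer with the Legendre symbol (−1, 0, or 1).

Pull out 2^2: since 29 ≡ 5 (mod 8), (2/29) = -1, so (2/29)^2 = +1.
Reached (1/29) = 1. Collecting the sign flips along the way, the symbol is +1.

1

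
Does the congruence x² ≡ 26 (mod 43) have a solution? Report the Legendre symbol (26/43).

Euler's criterion: (26/43) ≡ 26^21 (mod 43).
26^2 ≡ 31 (mod 43)
26^4 ≡ 15 (mod 43)
26^8 ≡ 10 (mod 43)
26^16 ≡ 14 (mod 43)
26^21 = 26^(16+4+1) ≡ 42 (mod 43).
Result is 42 ≡ −1, so (26/43) = −1.

-1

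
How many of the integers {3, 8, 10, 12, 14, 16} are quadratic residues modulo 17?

2

(3/17) = -1 → non-residue.
(8/17) = +1 → QR.
(10/17) = -1 → non-residue.
(12/17) = -1 → non-residue.
(14/17) = -1 → non-residue.
(16/17) = +1 → QR.
Total quadratic residues among the 6: 2.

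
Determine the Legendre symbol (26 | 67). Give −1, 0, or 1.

Pull out 2: since 67 ≡ 3 (mod 8), (2/67) = -1.
Reciprocity: 13 ≡ 1 and 67 ≡ 3 (mod 4), so (13/67) = +(67/13).
Reduce top mod 13: now compute (2/13).
Pull out 2: since 13 ≡ 5 (mod 8), (2/13) = -1.
Reached (1/13) = 1. Collecting the sign flips along the way, the symbol is +1.

1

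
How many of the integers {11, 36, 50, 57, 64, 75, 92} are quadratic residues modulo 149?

2

(11/149) = -1 → non-residue.
(36/149) = +1 → QR.
(50/149) = -1 → non-residue.
(57/149) = -1 → non-residue.
(64/149) = +1 → QR.
(75/149) = -1 → non-residue.
(92/149) = -1 → non-residue.
Total quadratic residues among the 7: 2.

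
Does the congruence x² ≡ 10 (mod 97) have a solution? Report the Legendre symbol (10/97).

-1

Pull out 2: since 97 ≡ 1 (mod 8), (2/97) = +1.
Reciprocity: 5 ≡ 1 and 97 ≡ 1 (mod 4), so (5/97) = +(97/5).
Reduce top mod 5: now compute (2/5).
Pull out 2: since 5 ≡ 5 (mod 8), (2/5) = -1.
Reached (1/5) = 1. Collecting the sign flips along the way, the symbol is -1.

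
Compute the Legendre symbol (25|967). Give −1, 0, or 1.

Euler's criterion: (25/967) ≡ 25^483 (mod 967).
25^2 ≡ 625 (mod 967)
25^4 ≡ 924 (mod 967)
25^8 ≡ 882 (mod 967)
25^16 ≡ 456 (mod 967)
25^32 ≡ 31 (mod 967)
25^64 ≡ 961 (mod 967)
25^128 ≡ 36 (mod 967)
25^256 ≡ 329 (mod 967)
25^483 = 25^(256+128+64+32+2+1) ≡ 1 (mod 967).
Result is 1, so (25/967) = 1.

1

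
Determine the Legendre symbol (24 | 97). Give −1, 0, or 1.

Pull out 2^3: since 97 ≡ 1 (mod 8), (2/97) = +1, so (2/97)^3 = +1.
Reciprocity: 3 ≡ 3 and 97 ≡ 1 (mod 4), so (3/97) = +(97/3).
Reduce top mod 3: now compute (1/3).
Reached (1/3) = 1. Collecting the sign flips along the way, the symbol is +1.

1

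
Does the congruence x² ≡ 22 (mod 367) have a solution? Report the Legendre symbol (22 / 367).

Euler's criterion: (22/367) ≡ 22^183 (mod 367).
22^2 ≡ 117 (mod 367)
22^4 ≡ 110 (mod 367)
22^8 ≡ 356 (mod 367)
22^16 ≡ 121 (mod 367)
22^32 ≡ 328 (mod 367)
22^64 ≡ 53 (mod 367)
22^128 ≡ 240 (mod 367)
22^183 = 22^(128+32+16+4+2+1) ≡ 366 (mod 367).
Result is 366 ≡ −1, so (22/367) = −1.

-1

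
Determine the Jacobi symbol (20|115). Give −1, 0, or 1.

0

Pull out 2^2: since 115 ≡ 3 (mod 8), (2/115) = -1, so (2/115)^2 = +1.
Reciprocity: 5 ≡ 1 and 115 ≡ 3 (mod 4), so (5/115) = +(115/5).
Reduce top mod 5: now compute (0/5).
Top reduces to 0: gcd > 1, so the symbol is 0.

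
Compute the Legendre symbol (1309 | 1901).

Reciprocity: 1309 ≡ 1 and 1901 ≡ 1 (mod 4), so (1309/1901) = +(1901/1309).
Reduce top mod 1309: now compute (592/1309).
Pull out 2^4: since 1309 ≡ 5 (mod 8), (2/1309) = -1, so (2/1309)^4 = +1.
Reciprocity: 37 ≡ 1 and 1309 ≡ 1 (mod 4), so (37/1309) = +(1309/37).
Reduce top mod 37: now compute (14/37).
Pull out 2: since 37 ≡ 5 (mod 8), (2/37) = -1.
Reciprocity: 7 ≡ 3 and 37 ≡ 1 (mod 4), so (7/37) = +(37/7).
Reduce top mod 7: now compute (2/7).
Pull out 2: since 7 ≡ 7 (mod 8), (2/7) = +1.
Reached (1/7) = 1. Collecting the sign flips along the way, the symbol is -1.

-1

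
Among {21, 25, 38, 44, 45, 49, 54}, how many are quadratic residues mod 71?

5

(21/71) = -1 → non-residue.
(25/71) = +1 → QR.
(38/71) = +1 → QR.
(44/71) = -1 → non-residue.
(45/71) = +1 → QR.
(49/71) = +1 → QR.
(54/71) = +1 → QR.
Total quadratic residues among the 7: 5.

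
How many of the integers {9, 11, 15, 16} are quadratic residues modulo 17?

3

(9/17) = +1 → QR.
(11/17) = -1 → non-residue.
(15/17) = +1 → QR.
(16/17) = +1 → QR.
Total quadratic residues among the 4: 3.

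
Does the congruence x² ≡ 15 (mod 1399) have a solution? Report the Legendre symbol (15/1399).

-1

Reciprocity: 15 ≡ 3 and 1399 ≡ 3 (mod 4), so (15/1399) = −(1399/15).
Reduce top mod 15: now compute (4/15).
Pull out 2^2: since 15 ≡ 7 (mod 8), (2/15) = +1, so (2/15)^2 = +1.
Reached (1/15) = 1. Collecting the sign flips along the way, the symbol is -1.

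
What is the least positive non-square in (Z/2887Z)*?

(2/2887) = +1, so 2 is a residue.
(3/2887) = −1, so 3 is the smallest positive non-residue mod 2887.

3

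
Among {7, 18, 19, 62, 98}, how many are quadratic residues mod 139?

1

(7/139) = +1 → QR.
(18/139) = -1 → non-residue.
(19/139) = -1 → non-residue.
(62/139) = -1 → non-residue.
(98/139) = -1 → non-residue.
Total quadratic residues among the 5: 1.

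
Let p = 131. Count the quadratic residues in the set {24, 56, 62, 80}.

(24/131) = -1 → non-residue.
(56/131) = -1 → non-residue.
(62/131) = +1 → QR.
(80/131) = +1 → QR.
Total quadratic residues among the 4: 2.

2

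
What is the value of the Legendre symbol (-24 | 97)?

Euler's criterion: (-24/97) ≡ 73^48 (mod 97).
73^2 ≡ 91 (mod 97)
73^4 ≡ 36 (mod 97)
73^8 ≡ 35 (mod 97)
73^16 ≡ 61 (mod 97)
73^32 ≡ 35 (mod 97)
73^48 = 73^(32+16) ≡ 1 (mod 97).
Result is 1, so (-24/97) = 1.

1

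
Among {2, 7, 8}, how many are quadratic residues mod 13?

(2/13) = -1 → non-residue.
(7/13) = -1 → non-residue.
(8/13) = -1 → non-residue.
Total quadratic residues among the 3: 0.

0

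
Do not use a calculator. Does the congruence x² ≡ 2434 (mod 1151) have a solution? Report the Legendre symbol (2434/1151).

1

First reduce: 2434 ≡ 132 (mod 1151).
Pull out 2^2: since 1151 ≡ 7 (mod 8), (2/1151) = +1, so (2/1151)^2 = +1.
Reciprocity: 33 ≡ 1 and 1151 ≡ 3 (mod 4), so (33/1151) = +(1151/33).
Reduce top mod 33: now compute (29/33).
Reciprocity: 29 ≡ 1 and 33 ≡ 1 (mod 4), so (29/33) = +(33/29).
Reduce top mod 29: now compute (4/29).
Pull out 2^2: since 29 ≡ 5 (mod 8), (2/29) = -1, so (2/29)^2 = +1.
Reached (1/29) = 1. Collecting the sign flips along the way, the symbol is +1.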